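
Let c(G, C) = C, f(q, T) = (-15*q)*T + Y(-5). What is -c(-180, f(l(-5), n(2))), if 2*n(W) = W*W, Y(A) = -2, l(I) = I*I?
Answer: 752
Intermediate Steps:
l(I) = I**2
n(W) = W**2/2 (n(W) = (W*W)/2 = W**2/2)
f(q, T) = -2 - 15*T*q (f(q, T) = (-15*q)*T - 2 = -15*T*q - 2 = -2 - 15*T*q)
-c(-180, f(l(-5), n(2))) = -(-2 - 15*(1/2)*2**2*(-5)**2) = -(-2 - 15*(1/2)*4*25) = -(-2 - 15*2*25) = -(-2 - 750) = -1*(-752) = 752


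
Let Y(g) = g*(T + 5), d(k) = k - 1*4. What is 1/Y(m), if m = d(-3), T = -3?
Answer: -1/14 ≈ -0.071429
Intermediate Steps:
d(k) = -4 + k (d(k) = k - 4 = -4 + k)
m = -7 (m = -4 - 3 = -7)
Y(g) = 2*g (Y(g) = g*(-3 + 5) = g*2 = 2*g)
1/Y(m) = 1/(2*(-7)) = 1/(-14) = -1/14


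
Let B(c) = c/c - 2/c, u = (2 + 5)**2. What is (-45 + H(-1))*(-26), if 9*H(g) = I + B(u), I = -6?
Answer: 522392/441 ≈ 1184.6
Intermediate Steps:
u = 49 (u = 7**2 = 49)
B(c) = 1 - 2/c
H(g) = -247/441 (H(g) = (-6 + (-2 + 49)/49)/9 = (-6 + (1/49)*47)/9 = (-6 + 47/49)/9 = (1/9)*(-247/49) = -247/441)
(-45 + H(-1))*(-26) = (-45 - 247/441)*(-26) = -20092/441*(-26) = 522392/441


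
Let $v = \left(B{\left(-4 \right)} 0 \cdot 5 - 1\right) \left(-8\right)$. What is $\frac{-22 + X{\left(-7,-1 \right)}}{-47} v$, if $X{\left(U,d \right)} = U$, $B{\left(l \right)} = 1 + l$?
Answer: $\frac{232}{47} \approx 4.9362$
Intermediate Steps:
$v = 8$ ($v = \left(\left(1 - 4\right) 0 \cdot 5 - 1\right) \left(-8\right) = \left(\left(-3\right) 0 \cdot 5 - 1\right) \left(-8\right) = \left(0 \cdot 5 - 1\right) \left(-8\right) = \left(0 - 1\right) \left(-8\right) = \left(-1\right) \left(-8\right) = 8$)
$\frac{-22 + X{\left(-7,-1 \right)}}{-47} v = \frac{-22 - 7}{-47} \cdot 8 = \left(-29\right) \left(- \frac{1}{47}\right) 8 = \frac{29}{47} \cdot 8 = \frac{232}{47}$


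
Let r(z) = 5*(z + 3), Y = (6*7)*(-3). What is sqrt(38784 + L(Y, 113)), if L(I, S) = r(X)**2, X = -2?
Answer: 197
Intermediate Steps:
Y = -126 (Y = 42*(-3) = -126)
r(z) = 15 + 5*z (r(z) = 5*(3 + z) = 15 + 5*z)
L(I, S) = 25 (L(I, S) = (15 + 5*(-2))**2 = (15 - 10)**2 = 5**2 = 25)
sqrt(38784 + L(Y, 113)) = sqrt(38784 + 25) = sqrt(38809) = 197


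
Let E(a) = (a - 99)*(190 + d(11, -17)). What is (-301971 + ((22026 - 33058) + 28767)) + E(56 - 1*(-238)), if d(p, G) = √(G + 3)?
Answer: -247186 + 195*I*√14 ≈ -2.4719e+5 + 729.62*I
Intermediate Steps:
d(p, G) = √(3 + G)
E(a) = (-99 + a)*(190 + I*√14) (E(a) = (a - 99)*(190 + √(3 - 17)) = (-99 + a)*(190 + √(-14)) = (-99 + a)*(190 + I*√14))
(-301971 + ((22026 - 33058) + 28767)) + E(56 - 1*(-238)) = (-301971 + ((22026 - 33058) + 28767)) + (-18810 + 190*(56 - 1*(-238)) - 99*I*√14 + I*(56 - 1*(-238))*√14) = (-301971 + (-11032 + 28767)) + (-18810 + 190*(56 + 238) - 99*I*√14 + I*(56 + 238)*√14) = (-301971 + 17735) + (-18810 + 190*294 - 99*I*√14 + I*294*√14) = -284236 + (-18810 + 55860 - 99*I*√14 + 294*I*√14) = -284236 + (37050 + 195*I*√14) = -247186 + 195*I*√14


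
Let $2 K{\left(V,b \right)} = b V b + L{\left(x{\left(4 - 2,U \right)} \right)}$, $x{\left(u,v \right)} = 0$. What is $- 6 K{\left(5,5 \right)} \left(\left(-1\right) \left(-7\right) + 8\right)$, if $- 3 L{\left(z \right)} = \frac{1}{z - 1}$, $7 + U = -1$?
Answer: $-5640$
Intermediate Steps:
$U = -8$ ($U = -7 - 1 = -8$)
$L{\left(z \right)} = - \frac{1}{3 \left(-1 + z\right)}$ ($L{\left(z \right)} = - \frac{1}{3 \left(z - 1\right)} = - \frac{1}{3 \left(-1 + z\right)}$)
$K{\left(V,b \right)} = \frac{1}{6} + \frac{V b^{2}}{2}$ ($K{\left(V,b \right)} = \frac{b V b - \frac{1}{-3 + 3 \cdot 0}}{2} = \frac{V b b - \frac{1}{-3 + 0}}{2} = \frac{V b^{2} - \frac{1}{-3}}{2} = \frac{V b^{2} - - \frac{1}{3}}{2} = \frac{V b^{2} + \frac{1}{3}}{2} = \frac{\frac{1}{3} + V b^{2}}{2} = \frac{1}{6} + \frac{V b^{2}}{2}$)
$- 6 K{\left(5,5 \right)} \left(\left(-1\right) \left(-7\right) + 8\right) = - 6 \left(\frac{1}{6} + \frac{1}{2} \cdot 5 \cdot 5^{2}\right) \left(\left(-1\right) \left(-7\right) + 8\right) = - 6 \left(\frac{1}{6} + \frac{1}{2} \cdot 5 \cdot 25\right) \left(7 + 8\right) = - 6 \left(\frac{1}{6} + \frac{125}{2}\right) 15 = \left(-6\right) \frac{188}{3} \cdot 15 = \left(-376\right) 15 = -5640$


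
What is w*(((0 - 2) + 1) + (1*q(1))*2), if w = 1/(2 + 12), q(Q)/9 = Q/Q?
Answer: 17/14 ≈ 1.2143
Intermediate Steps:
q(Q) = 9 (q(Q) = 9*(Q/Q) = 9*1 = 9)
w = 1/14 ≈ 0.071429
w*(((0 - 2) + 1) + (1*q(1))*2) = (((0 - 2) + 1) + (1*9)*2)/14 = ((-2 + 1) + 9*2)/14 = (-1 + 18)/14 = (1/14)*17 = 17/14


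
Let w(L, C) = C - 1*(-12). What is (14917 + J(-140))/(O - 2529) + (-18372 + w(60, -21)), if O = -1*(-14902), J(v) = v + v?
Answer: -227413476/12373 ≈ -18380.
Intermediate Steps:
J(v) = 2*v
O = 14902
w(L, C) = 12 + C (w(L, C) = C + 12 = 12 + C)
(14917 + J(-140))/(O - 2529) + (-18372 + w(60, -21)) = (14917 + 2*(-140))/(14902 - 2529) + (-18372 + (12 - 21)) = (14917 - 280)/12373 + (-18372 - 9) = 14637*(1/12373) - 18381 = 14637/12373 - 18381 = -227413476/12373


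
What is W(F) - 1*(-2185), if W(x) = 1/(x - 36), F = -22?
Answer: 126729/58 ≈ 2185.0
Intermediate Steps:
W(x) = 1/(-36 + x)
W(F) - 1*(-2185) = 1/(-36 - 22) - 1*(-2185) = 1/(-58) + 2185 = -1/58 + 2185 = 126729/58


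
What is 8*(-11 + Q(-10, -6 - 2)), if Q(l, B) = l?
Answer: -168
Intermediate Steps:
8*(-11 + Q(-10, -6 - 2)) = 8*(-11 - 10) = 8*(-21) = -168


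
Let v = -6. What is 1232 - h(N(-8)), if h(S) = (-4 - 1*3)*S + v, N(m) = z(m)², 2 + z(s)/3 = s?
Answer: 7538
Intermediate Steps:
z(s) = -6 + 3*s
N(m) = (-6 + 3*m)²
h(S) = -6 - 7*S (h(S) = (-4 - 1*3)*S - 6 = (-4 - 3)*S - 6 = -7*S - 6 = -6 - 7*S)
1232 - h(N(-8)) = 1232 - (-6 - 63*(-2 - 8)²) = 1232 - (-6 - 63*(-10)²) = 1232 - (-6 - 63*100) = 1232 - (-6 - 7*900) = 1232 - (-6 - 6300) = 1232 - 1*(-6306) = 1232 + 6306 = 7538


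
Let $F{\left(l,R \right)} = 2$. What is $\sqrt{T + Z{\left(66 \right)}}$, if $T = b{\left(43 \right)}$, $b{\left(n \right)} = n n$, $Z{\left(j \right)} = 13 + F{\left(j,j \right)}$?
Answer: $2 \sqrt{466} \approx 43.174$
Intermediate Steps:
$Z{\left(j \right)} = 15$ ($Z{\left(j \right)} = 13 + 2 = 15$)
$b{\left(n \right)} = n^{2}$
$T = 1849$ ($T = 43^{2} = 1849$)
$\sqrt{T + Z{\left(66 \right)}} = \sqrt{1849 + 15} = \sqrt{1864} = 2 \sqrt{466}$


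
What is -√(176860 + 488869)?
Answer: -√665729 ≈ -815.92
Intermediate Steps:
-√(176860 + 488869) = -√665729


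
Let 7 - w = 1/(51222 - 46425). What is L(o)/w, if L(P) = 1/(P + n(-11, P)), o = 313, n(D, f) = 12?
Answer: 369/839450 ≈ 0.00043957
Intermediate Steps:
L(P) = 1/(12 + P) (L(P) = 1/(P + 12) = 1/(12 + P))
w = 33578/4797 (w = 7 - 1/(51222 - 46425) = 7 - 1/4797 = 33578/4797 ≈ 6.9998)
L(o)/w = 1/((12 + 313)*(33578/4797)) = (4797/33578)/325 = (1/325)*(4797/33578) = 369/839450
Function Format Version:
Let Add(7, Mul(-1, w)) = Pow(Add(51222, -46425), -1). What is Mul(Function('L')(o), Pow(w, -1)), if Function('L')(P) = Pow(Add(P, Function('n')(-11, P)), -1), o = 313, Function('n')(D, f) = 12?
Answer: Rational(369, 839450) ≈ 0.00043957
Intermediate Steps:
Function('L')(P) = Pow(Add(12, P), -1) (Function('L')(P) = Pow(Add(P, 12), -1) = Pow(Add(12, P), -1))
w = Rational(33578, 4797) (w = Add(7, Mul(-1, Pow(Add(51222, -46425), -1))) = Add(7, Mul(-1, Pow(4797, -1))) = Add(7, Mul(-1, Rational(1, 4797))) = Add(7, Rational(-1, 4797)) = Rational(33578, 4797) ≈ 6.9998)
Mul(Function('L')(o), Pow(w, -1)) = Mul(Pow(Add(12, 313), -1), Pow(Rational(33578, 4797), -1)) = Mul(Pow(325, -1), Rational(4797, 33578)) = Mul(Rational(1, 325), Rational(4797, 33578)) = Rational(369, 839450)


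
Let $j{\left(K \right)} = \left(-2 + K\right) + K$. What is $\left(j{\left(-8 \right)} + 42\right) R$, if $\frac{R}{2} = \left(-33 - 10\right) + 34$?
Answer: $-432$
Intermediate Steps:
$R = -18$ ($R = 2 \left(\left(-33 - 10\right) + 34\right) = 2 \left(-43 + 34\right) = 2 \left(-9\right) = -18$)
$j{\left(K \right)} = -2 + 2 K$
$\left(j{\left(-8 \right)} + 42\right) R = \left(\left(-2 + 2 \left(-8\right)\right) + 42\right) \left(-18\right) = \left(\left(-2 - 16\right) + 42\right) \left(-18\right) = \left(-18 + 42\right) \left(-18\right) = 24 \left(-18\right) = -432$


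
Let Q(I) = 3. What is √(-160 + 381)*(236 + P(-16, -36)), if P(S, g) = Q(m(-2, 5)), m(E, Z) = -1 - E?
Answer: 239*√221 ≈ 3553.0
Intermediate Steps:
P(S, g) = 3
√(-160 + 381)*(236 + P(-16, -36)) = √(-160 + 381)*(236 + 3) = √221*239 = 239*√221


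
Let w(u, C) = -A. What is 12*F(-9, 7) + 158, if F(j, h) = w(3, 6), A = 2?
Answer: 134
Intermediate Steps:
w(u, C) = -2 (w(u, C) = -1*2 = -2)
F(j, h) = -2
12*F(-9, 7) + 158 = 12*(-2) + 158 = -24 + 158 = 134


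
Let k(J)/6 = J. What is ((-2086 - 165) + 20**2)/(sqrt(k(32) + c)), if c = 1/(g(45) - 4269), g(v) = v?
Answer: -14808*sqrt(53526462)/811007 ≈ -133.58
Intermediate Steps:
k(J) = 6*J
c = -1/4224 (c = 1/(45 - 4269) = 1/(-4224) = -1/4224 ≈ -0.00023674)
((-2086 - 165) + 20**2)/(sqrt(k(32) + c)) = ((-2086 - 165) + 20**2)/(sqrt(6*32 - 1/4224)) = (-2251 + 400)/(sqrt(192 - 1/4224)) = -1851*8*sqrt(53526462)/811007 = -14808*sqrt(53526462)/811007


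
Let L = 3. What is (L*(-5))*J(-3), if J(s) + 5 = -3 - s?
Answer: 75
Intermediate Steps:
J(s) = -8 - s (J(s) = -5 + (-3 - s) = -8 - s)
(L*(-5))*J(-3) = (3*(-5))*(-8 - 1*(-3)) = -15*(-8 + 3) = -15*(-5) = 75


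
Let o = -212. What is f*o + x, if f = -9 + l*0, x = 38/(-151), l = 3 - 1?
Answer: 288070/151 ≈ 1907.7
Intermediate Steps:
l = 2
x = -38/151 (x = 38*(-1/151) = -38/151 ≈ -0.25166)
f = -9 (f = -9 + 2*0 = -9 + 0 = -9)
f*o + x = -9*(-212) - 38/151 = 1908 - 38/151 = 288070/151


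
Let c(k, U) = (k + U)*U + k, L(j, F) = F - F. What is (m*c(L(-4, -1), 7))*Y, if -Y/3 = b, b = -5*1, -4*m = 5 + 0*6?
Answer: -3675/4 ≈ -918.75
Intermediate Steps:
L(j, F) = 0
c(k, U) = k + U*(U + k) (c(k, U) = (U + k)*U + k = U*(U + k) + k = k + U*(U + k))
m = -5/4 (m = -(5 + 0*6)/4 = -(5 + 0)/4 = -¼*5 = -5/4 ≈ -1.2500)
b = -5
Y = 15 (Y = -3*(-5) = 15)
(m*c(L(-4, -1), 7))*Y = -5*(0 + 7² + 7*0)/4*15 = -5*(0 + 49 + 0)/4*15 = -5/4*49*15 = -245/4*15 = -3675/4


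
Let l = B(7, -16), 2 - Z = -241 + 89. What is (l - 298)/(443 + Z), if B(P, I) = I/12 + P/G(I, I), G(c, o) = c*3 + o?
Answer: -57493/114624 ≈ -0.50158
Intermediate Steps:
Z = 154 (Z = 2 - (-241 + 89) = 2 - 1*(-152) = 2 + 152 = 154)
G(c, o) = o + 3*c (G(c, o) = 3*c + o = o + 3*c)
B(P, I) = I/12 + P/(4*I) (B(P, I) = I/12 + P/(I + 3*I) = I*(1/12) + P/((4*I)) = I/12 + P*(1/(4*I)) = I/12 + P/(4*I))
l = -277/192 (l = (1/12)*(-16) + (¼)*7/(-16) = -4/3 + (¼)*7*(-1/16) = -4/3 - 7/64 = -277/192 ≈ -1.4427)
(l - 298)/(443 + Z) = (-277/192 - 298)/(443 + 154) = -57493/192/597 = -57493/192*1/597 = -57493/114624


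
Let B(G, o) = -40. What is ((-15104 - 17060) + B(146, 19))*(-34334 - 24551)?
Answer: 1896332540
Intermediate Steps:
((-15104 - 17060) + B(146, 19))*(-34334 - 24551) = ((-15104 - 17060) - 40)*(-34334 - 24551) = (-32164 - 40)*(-58885) = -32204*(-58885) = 1896332540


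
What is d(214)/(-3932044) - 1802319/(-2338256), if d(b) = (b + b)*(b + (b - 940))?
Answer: 1899798419213/2298531368816 ≈ 0.82653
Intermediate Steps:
d(b) = 2*b*(-940 + 2*b) (d(b) = (2*b)*(b + (-940 + b)) = (2*b)*(-940 + 2*b) = 2*b*(-940 + 2*b))
d(214)/(-3932044) - 1802319/(-2338256) = (4*214*(-470 + 214))/(-3932044) - 1802319/(-2338256) = (4*214*(-256))*(-1/3932044) - 1802319*(-1/2338256) = -219136*(-1/3932044) + 1802319/2338256 = 54784/983011 + 1802319/2338256 = 1899798419213/2298531368816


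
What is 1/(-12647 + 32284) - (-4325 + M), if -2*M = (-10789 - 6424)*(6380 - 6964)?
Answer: 98784340878/19637 ≈ 5.0305e+6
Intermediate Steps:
M = -5026196 (M = -(-10789 - 6424)*(6380 - 6964)/2 = -(-17213)*(-584)/2 = -½*10052392 = -5026196)
1/(-12647 + 32284) - (-4325 + M) = 1/(-12647 + 32284) - (-4325 - 5026196) = 1/19637 - 1*(-5030521) = 1/19637 + 5030521 = 98784340878/19637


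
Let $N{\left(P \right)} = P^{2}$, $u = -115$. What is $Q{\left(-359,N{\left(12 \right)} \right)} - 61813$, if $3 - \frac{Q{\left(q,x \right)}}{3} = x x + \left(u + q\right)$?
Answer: $-122590$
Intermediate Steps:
$Q{\left(q,x \right)} = 354 - 3 q - 3 x^{2}$ ($Q{\left(q,x \right)} = 9 - 3 \left(x x + \left(-115 + q\right)\right) = 9 - 3 \left(x^{2} + \left(-115 + q\right)\right) = 9 - 3 \left(-115 + q + x^{2}\right) = 9 - \left(-345 + 3 q + 3 x^{2}\right) = 354 - 3 q - 3 x^{2}$)
$Q{\left(-359,N{\left(12 \right)} \right)} - 61813 = \left(354 - -1077 - 3 \left(12^{2}\right)^{2}\right) - 61813 = \left(354 + 1077 - 3 \cdot 144^{2}\right) - 61813 = \left(354 + 1077 - 62208\right) - 61813 = -60777 - 61813 = -122590$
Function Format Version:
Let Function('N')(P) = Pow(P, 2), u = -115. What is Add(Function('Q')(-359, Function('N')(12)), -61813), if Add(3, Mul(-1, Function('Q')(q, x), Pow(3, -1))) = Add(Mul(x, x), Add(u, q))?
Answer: -122590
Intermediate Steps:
Function('Q')(q, x) = Add(354, Mul(-3, q), Mul(-3, Pow(x, 2))) (Function('Q')(q, x) = Add(9, Mul(-3, Add(Mul(x, x), Add(-115, q)))) = Add(9, Mul(-3, Add(Pow(x, 2), Add(-115, q)))) = Add(9, Mul(-3, Add(-115, q, Pow(x, 2)))) = Add(9, Add(345, Mul(-3, q), Mul(-3, Pow(x, 2)))) = Add(354, Mul(-3, q), Mul(-3, Pow(x, 2))))
Add(Function('Q')(-359, Function('N')(12)), -61813) = Add(Add(354, Mul(-3, -359), Mul(-3, Pow(Pow(12, 2), 2))), -61813) = Add(Add(354, 1077, Mul(-3, Pow(144, 2))), -61813) = Add(Add(354, 1077, Mul(-3, 20736)), -61813) = Add(Add(354, 1077, -62208), -61813) = Add(-60777, -61813) = -122590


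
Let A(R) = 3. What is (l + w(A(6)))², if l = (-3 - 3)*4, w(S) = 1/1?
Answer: 529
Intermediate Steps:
w(S) = 1
l = -24 (l = -6*4 = -24)
(l + w(A(6)))² = (-24 + 1)² = (-23)² = 529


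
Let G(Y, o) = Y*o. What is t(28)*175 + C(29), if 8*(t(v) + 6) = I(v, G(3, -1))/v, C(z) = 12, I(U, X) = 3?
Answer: -33141/32 ≈ -1035.7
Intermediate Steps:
t(v) = -6 + 3/(8*v) (t(v) = -6 + (3/v)/8 = -6 + 3/(8*v))
t(28)*175 + C(29) = (-6 + (3/8)/28)*175 + 12 = (-6 + (3/8)*(1/28))*175 + 12 = (-6 + 3/224)*175 + 12 = -1341/224*175 + 12 = -33525/32 + 12 = -33141/32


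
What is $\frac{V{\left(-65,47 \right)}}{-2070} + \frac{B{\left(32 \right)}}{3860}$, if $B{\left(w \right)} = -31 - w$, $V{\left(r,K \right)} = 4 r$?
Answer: $\frac{87319}{799020} \approx 0.10928$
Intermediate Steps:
$\frac{V{\left(-65,47 \right)}}{-2070} + \frac{B{\left(32 \right)}}{3860} = \frac{4 \left(-65\right)}{-2070} + \frac{-31 - 32}{3860} = \left(-260\right) \left(- \frac{1}{2070}\right) + \left(-31 - 32\right) \frac{1}{3860} = \frac{26}{207} - \frac{63}{3860} = \frac{87319}{799020}$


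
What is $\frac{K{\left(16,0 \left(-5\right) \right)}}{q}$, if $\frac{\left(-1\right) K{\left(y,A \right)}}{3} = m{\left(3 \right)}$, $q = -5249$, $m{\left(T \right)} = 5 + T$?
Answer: $\frac{24}{5249} \approx 0.0045723$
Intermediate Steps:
$K{\left(y,A \right)} = -24$ ($K{\left(y,A \right)} = - 3 \left(5 + 3\right) = \left(-3\right) 8 = -24$)
$\frac{K{\left(16,0 \left(-5\right) \right)}}{q} = - \frac{24}{-5249} = \left(-24\right) \left(- \frac{1}{5249}\right) = \frac{24}{5249}$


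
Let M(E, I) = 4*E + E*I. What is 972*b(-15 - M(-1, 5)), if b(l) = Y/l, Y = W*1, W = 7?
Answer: -1134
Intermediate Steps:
Y = 7 (Y = 7*1 = 7)
b(l) = 7/l
972*b(-15 - M(-1, 5)) = 972*(7/(-15 - (-1)*(4 + 5))) = 972*(7/(-15 - (-1)*9)) = 972*(7/(-15 - 1*(-9))) = 972*(7/(-15 + 9)) = 972*(7/(-6)) = 972*(7*(-⅙)) = 972*(-7/6) = -1134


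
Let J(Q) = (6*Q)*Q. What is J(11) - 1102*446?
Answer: -490766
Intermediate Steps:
J(Q) = 6*Q²
J(11) - 1102*446 = 6*11² - 1102*446 = 6*121 - 491492 = 726 - 491492 = -490766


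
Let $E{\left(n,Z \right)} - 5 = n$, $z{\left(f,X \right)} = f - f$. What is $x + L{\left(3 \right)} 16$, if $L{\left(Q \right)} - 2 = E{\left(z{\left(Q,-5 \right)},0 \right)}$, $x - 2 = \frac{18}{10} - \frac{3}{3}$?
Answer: $\frac{574}{5} \approx 114.8$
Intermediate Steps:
$z{\left(f,X \right)} = 0$
$x = \frac{14}{5}$ ($x = 2 + \left(\frac{18}{10} - \frac{3}{3}\right) = 2 + \left(18 \cdot \frac{1}{10} - 1\right) = 2 + \left(\frac{9}{5} - 1\right) = 2 + \frac{4}{5} = \frac{14}{5} \approx 2.8$)
$E{\left(n,Z \right)} = 5 + n$
$L{\left(Q \right)} = 7$ ($L{\left(Q \right)} = 2 + \left(5 + 0\right) = 2 + 5 = 7$)
$x + L{\left(3 \right)} 16 = \frac{14}{5} + 7 \cdot 16 = \frac{14}{5} + 112 = \frac{574}{5}$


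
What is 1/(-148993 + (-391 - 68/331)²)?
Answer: 109561/443579048 ≈ 0.00024699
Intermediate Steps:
1/(-148993 + (-391 - 68/331)²) = 1/(-148993 + (-129489/331)²) = 1/(-148993 + 16767401121/109561) = 1/(443579048/109561) = 109561/443579048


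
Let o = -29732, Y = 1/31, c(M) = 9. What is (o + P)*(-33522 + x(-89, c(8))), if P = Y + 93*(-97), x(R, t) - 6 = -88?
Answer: 1302254728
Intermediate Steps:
Y = 1/31 ≈ 0.032258
x(R, t) = -82 (x(R, t) = 6 - 88 = -82)
P = -279650/31 (P = 1/31 + 93*(-97) = 1/31 - 9021 = -279650/31 ≈ -9021.0)
(o + P)*(-33522 + x(-89, c(8))) = (-29732 - 279650/31)*(-33522 - 82) = -1201342/31*(-33604) = 1302254728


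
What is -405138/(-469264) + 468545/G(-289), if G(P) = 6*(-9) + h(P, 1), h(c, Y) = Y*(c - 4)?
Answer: -109865358997/81417304 ≈ -1349.4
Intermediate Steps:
h(c, Y) = Y*(-4 + c)
G(P) = -58 + P (G(P) = 6*(-9) + 1*(-4 + P) = -54 + (-4 + P) = -58 + P)
-405138/(-469264) + 468545/G(-289) = -405138/(-469264) + 468545/(-58 - 289) = -405138*(-1/469264) + 468545/(-347) = 202569/234632 + 468545*(-1/347) = 202569/234632 - 468545/347 = -109865358997/81417304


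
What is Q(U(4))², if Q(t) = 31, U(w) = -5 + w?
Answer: 961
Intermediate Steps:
Q(U(4))² = 31² = 961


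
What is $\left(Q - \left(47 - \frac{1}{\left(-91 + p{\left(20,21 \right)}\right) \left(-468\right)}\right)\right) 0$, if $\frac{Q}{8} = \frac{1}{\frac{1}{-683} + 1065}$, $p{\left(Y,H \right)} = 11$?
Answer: $0$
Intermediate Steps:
$Q = \frac{2732}{363697}$ ($Q = \frac{8}{\frac{1}{-683} + 1065} = \frac{8}{- \frac{1}{683} + 1065} = \frac{8}{\frac{727394}{683}} = 8 \cdot \frac{683}{727394} = \frac{2732}{363697} \approx 0.0075117$)
$\left(Q - \left(47 - \frac{1}{\left(-91 + p{\left(20,21 \right)}\right) \left(-468\right)}\right)\right) 0 = \left(\frac{2732}{363697} - \left(47 - \frac{1}{\left(-91 + 11\right) \left(-468\right)}\right)\right) 0 = \left(\frac{2732}{363697} - \left(47 - \frac{1}{-80} \left(- \frac{1}{468}\right)\right)\right) 0 = \left(\frac{2732}{363697} - \frac{1759679}{37440}\right) 0 = \left(- \frac{639887687183}{13616815680}\right) 0 = 0$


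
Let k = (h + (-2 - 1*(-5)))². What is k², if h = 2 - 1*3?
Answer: 16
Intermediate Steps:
h = -1 (h = 2 - 3 = -1)
k = 4 (k = (-1 + (-2 - 1*(-5)))² = (-1 + (-2 + 5))² = (-1 + 3)² = 2² = 4)
k² = 4² = 16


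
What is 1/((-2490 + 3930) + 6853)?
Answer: 1/8293 ≈ 0.00012058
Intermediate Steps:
1/((-2490 + 3930) + 6853) = 1/(1440 + 6853) = 1/8293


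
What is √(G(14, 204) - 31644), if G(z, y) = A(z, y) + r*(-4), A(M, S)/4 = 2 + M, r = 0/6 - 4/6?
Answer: 2*I*√71049/3 ≈ 177.7*I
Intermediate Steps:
r = -⅔ (r = 0*(⅙) - 4*⅙ = 0 - ⅔ = -⅔ ≈ -0.66667)
A(M, S) = 8 + 4*M (A(M, S) = 4*(2 + M) = 8 + 4*M)
G(z, y) = 32/3 + 4*z (G(z, y) = (8 + 4*z) - ⅔*(-4) = (8 + 4*z) + 8/3 = 32/3 + 4*z)
√(G(14, 204) - 31644) = √((32/3 + 4*14) - 31644) = √((32/3 + 56) - 31644) = √(200/3 - 31644) = √(-94732/3) = 2*I*√71049/3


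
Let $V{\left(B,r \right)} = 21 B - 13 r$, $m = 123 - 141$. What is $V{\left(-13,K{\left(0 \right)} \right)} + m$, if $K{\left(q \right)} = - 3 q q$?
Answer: $-291$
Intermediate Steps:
$m = -18$
$K{\left(q \right)} = - 3 q^{2}$
$V{\left(B,r \right)} = - 13 r + 21 B$
$V{\left(-13,K{\left(0 \right)} \right)} + m = \left(- 13 \left(- 3 \cdot 0^{2}\right) + 21 \left(-13\right)\right) - 18 = \left(- 13 \left(\left(-3\right) 0\right) - 273\right) - 18 = \left(\left(-13\right) 0 - 273\right) - 18 = \left(0 - 273\right) - 18 = -273 - 18 = -291$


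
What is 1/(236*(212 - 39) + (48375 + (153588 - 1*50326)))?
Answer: 1/192465 ≈ 5.1957e-6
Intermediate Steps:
1/(236*(212 - 39) + (48375 + (153588 - 1*50326))) = 1/(236*173 + (48375 + (153588 - 50326))) = 1/(40828 + (48375 + 103262)) = 1/(40828 + 151637) = 1/192465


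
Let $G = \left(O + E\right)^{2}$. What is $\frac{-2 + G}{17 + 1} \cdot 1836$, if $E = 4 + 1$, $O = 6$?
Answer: $12138$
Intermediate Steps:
$E = 5$
$G = 121$ ($G = \left(6 + 5\right)^{2} = 11^{2} = 121$)
$\frac{-2 + G}{17 + 1} \cdot 1836 = \frac{-2 + 121}{17 + 1} \cdot 1836 = \frac{119}{18} \cdot 1836 = 12138$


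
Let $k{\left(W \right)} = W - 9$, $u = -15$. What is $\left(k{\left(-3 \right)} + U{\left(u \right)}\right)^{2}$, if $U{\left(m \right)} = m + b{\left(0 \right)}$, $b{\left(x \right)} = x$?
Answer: $729$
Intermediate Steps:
$k{\left(W \right)} = -9 + W$ ($k{\left(W \right)} = W - 9 = -9 + W$)
$U{\left(m \right)} = m$ ($U{\left(m \right)} = m + 0 = m$)
$\left(k{\left(-3 \right)} + U{\left(u \right)}\right)^{2} = \left(\left(-9 - 3\right) - 15\right)^{2} = \left(-12 - 15\right)^{2} = \left(-27\right)^{2} = 729$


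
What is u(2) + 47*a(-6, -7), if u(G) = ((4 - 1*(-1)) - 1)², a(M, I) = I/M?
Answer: 425/6 ≈ 70.833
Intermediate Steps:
u(G) = 16 (u(G) = ((4 + 1) - 1)² = (5 - 1)² = 4² = 16)
u(2) + 47*a(-6, -7) = 16 + 47*(-7/(-6)) = 16 + 47*(-7*(-⅙)) = 16 + 47*(7/6) = 16 + 329/6 = 425/6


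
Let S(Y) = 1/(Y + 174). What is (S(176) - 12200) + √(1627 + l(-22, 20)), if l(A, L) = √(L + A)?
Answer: -4269999/350 + √(1627 + I*√2) ≈ -12160.0 + 0.01753*I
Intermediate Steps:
l(A, L) = √(A + L)
S(Y) = 1/(174 + Y)
(S(176) - 12200) + √(1627 + l(-22, 20)) = (1/(174 + 176) - 12200) + √(1627 + √(-22 + 20)) = (1/350 - 12200) + √(1627 + √(-2)) = (1/350 - 12200) + √(1627 + I*√2) = -4269999/350 + √(1627 + I*√2)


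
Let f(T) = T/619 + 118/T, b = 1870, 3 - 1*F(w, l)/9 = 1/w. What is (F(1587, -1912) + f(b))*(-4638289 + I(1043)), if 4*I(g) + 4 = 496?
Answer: -42712934974342594/306166685 ≈ -1.3951e+8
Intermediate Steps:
F(w, l) = 27 - 9/w
I(g) = 123 (I(g) = -1 + (¼)*496 = -1 + 124 = 123)
f(T) = 118/T + T/619 (f(T) = T*(1/619) + 118/T = T/619 + 118/T = 118/T + T/619)
(F(1587, -1912) + f(b))*(-4638289 + I(1043)) = ((27 - 9/1587) + (118/1870 + (1/619)*1870))*(-4638289 + 123) = ((27 - 9*1/1587) + (118*(1/1870) + 1870/619))*(-4638166) = ((27 - 3/529) + (59/935 + 1870/619))*(-4638166) = (14280/529 + 1784971/578765)*(-4638166) = (9209013859/306166685)*(-4638166) = -42712934974342594/306166685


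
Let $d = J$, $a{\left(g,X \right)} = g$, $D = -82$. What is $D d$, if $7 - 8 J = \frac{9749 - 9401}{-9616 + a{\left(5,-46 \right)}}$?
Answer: $- \frac{2772625}{38444} \approx -72.121$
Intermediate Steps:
$J = \frac{67625}{76888}$ ($J = \frac{7}{8} - \frac{\left(9749 - 9401\right) \frac{1}{-9616 + 5}}{8} = \frac{7}{8} - \frac{348 \frac{1}{-9611}}{8} = \frac{7}{8} - \frac{348 \left(- \frac{1}{9611}\right)}{8} = \frac{7}{8} - - \frac{87}{19222} = \frac{7}{8} + \frac{87}{19222} = \frac{67625}{76888} \approx 0.87953$)
$d = \frac{67625}{76888} \approx 0.87953$
$D d = \left(-82\right) \frac{67625}{76888} = - \frac{2772625}{38444}$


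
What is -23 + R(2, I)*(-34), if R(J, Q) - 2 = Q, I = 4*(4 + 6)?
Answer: -1451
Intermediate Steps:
I = 40 (I = 4*10 = 40)
R(J, Q) = 2 + Q
-23 + R(2, I)*(-34) = -23 + (2 + 40)*(-34) = -23 + 42*(-34) = -23 - 1428 = -1451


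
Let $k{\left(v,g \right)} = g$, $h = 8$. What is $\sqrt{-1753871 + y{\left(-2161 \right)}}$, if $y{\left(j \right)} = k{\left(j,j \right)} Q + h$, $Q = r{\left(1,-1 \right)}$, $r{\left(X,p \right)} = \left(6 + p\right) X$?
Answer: $2 i \sqrt{441167} \approx 1328.4 i$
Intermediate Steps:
$r{\left(X,p \right)} = X \left(6 + p\right)$
$Q = 5$ ($Q = 1 \left(6 - 1\right) = 1 \cdot 5 = 5$)
$y{\left(j \right)} = 8 + 5 j$ ($y{\left(j \right)} = j 5 + 8 = 5 j + 8 = 8 + 5 j$)
$\sqrt{-1753871 + y{\left(-2161 \right)}} = \sqrt{-1753871 + \left(8 + 5 \left(-2161\right)\right)} = \sqrt{-1753871 + \left(8 - 10805\right)} = \sqrt{-1753871 - 10797} = \sqrt{-1764668} = 2 i \sqrt{441167}$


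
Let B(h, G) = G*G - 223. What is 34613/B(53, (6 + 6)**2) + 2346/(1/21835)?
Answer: 1050776613443/20513 ≈ 5.1225e+7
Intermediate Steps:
B(h, G) = -223 + G**2 (B(h, G) = G**2 - 223 = -223 + G**2)
34613/B(53, (6 + 6)**2) + 2346/(1/21835) = 34613/(-223 + ((6 + 6)**2)**2) + 2346/(1/21835) = 34613/(-223 + (12**2)**2) + 2346/(1/21835) = 34613/(-223 + 144**2) + 2346*21835 = 34613/(-223 + 20736) + 51224910 = 34613/20513 + 51224910 = 1050776613443/20513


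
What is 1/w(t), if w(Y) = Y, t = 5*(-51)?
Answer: -1/255 ≈ -0.0039216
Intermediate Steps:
t = -255
1/w(t) = 1/(-255) = -1/255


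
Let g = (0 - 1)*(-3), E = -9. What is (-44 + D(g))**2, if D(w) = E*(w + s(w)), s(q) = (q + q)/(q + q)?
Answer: 6400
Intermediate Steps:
g = 3 (g = -1*(-3) = 3)
s(q) = 1 (s(q) = (2*q)/((2*q)) = (2*q)*(1/(2*q)) = 1)
D(w) = -9 - 9*w (D(w) = -9*(w + 1) = -9*(1 + w) = -9 - 9*w)
(-44 + D(g))**2 = (-44 + (-9 - 9*3))**2 = (-44 + (-9 - 27))**2 = (-44 - 36)**2 = (-80)**2 = 6400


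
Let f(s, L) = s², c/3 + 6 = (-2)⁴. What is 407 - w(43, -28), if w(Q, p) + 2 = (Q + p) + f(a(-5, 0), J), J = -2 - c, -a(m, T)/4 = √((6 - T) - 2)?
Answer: 330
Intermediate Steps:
c = 30 (c = -18 + 3*(-2)⁴ = -18 + 3*16 = -18 + 48 = 30)
a(m, T) = -4*√(4 - T) (a(m, T) = -4*√((6 - T) - 2) = -4*√(4 - T))
J = -32 (J = -2 - 1*30 = -2 - 30 = -32)
w(Q, p) = 62 + Q + p (w(Q, p) = -2 + ((Q + p) + (-4*√(4 - 1*0))²) = -2 + ((Q + p) + (-4*√(4 + 0))²) = -2 + ((Q + p) + (-4*√4)²) = -2 + ((Q + p) + (-4*2)²) = -2 + ((Q + p) + (-8)²) = -2 + ((Q + p) + 64) = -2 + (64 + Q + p) = 62 + Q + p)
407 - w(43, -28) = 407 - (62 + 43 - 28) = 407 - 1*77 = 407 - 77 = 330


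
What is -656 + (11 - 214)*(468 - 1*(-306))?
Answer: -157778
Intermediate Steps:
-656 + (11 - 214)*(468 - 1*(-306)) = -656 - 203*(468 + 306) = -656 - 203*774 = -656 - 157122 = -157778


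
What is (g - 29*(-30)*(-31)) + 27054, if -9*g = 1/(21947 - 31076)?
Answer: 6901525/82161 ≈ 84.000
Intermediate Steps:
g = 1/82161 (g = -1/(9*(21947 - 31076)) = -⅑/(-9129) = -⅑*(-1/9129) = 1/82161 ≈ 1.2171e-5)
(g - 29*(-30)*(-31)) + 27054 = (1/82161 - 29*(-30)*(-31)) + 27054 = (1/82161 + 870*(-31)) + 27054 = (1/82161 - 26970) + 27054 = -2215882169/82161 + 27054 = 6901525/82161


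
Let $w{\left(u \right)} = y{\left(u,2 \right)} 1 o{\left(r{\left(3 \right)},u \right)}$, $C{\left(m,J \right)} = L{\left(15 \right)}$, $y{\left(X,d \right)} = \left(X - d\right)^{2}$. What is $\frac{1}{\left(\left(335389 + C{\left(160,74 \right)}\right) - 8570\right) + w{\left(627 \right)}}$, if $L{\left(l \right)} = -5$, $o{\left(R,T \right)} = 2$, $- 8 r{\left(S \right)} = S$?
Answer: $\frac{1}{1108064} \approx 9.0248 \cdot 10^{-7}$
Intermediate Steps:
$r{\left(S \right)} = - \frac{S}{8}$
$C{\left(m,J \right)} = -5$
$w{\left(u \right)} = 2 \left(-2 + u\right)^{2}$ ($w{\left(u \right)} = \left(u - 2\right)^{2} \cdot 1 \cdot 2 = \left(-2 + u\right)^{2} \cdot 1 \cdot 2 = \left(-2 + u\right)^{2} \cdot 2 = 2 \left(-2 + u\right)^{2}$)
$\frac{1}{\left(\left(335389 + C{\left(160,74 \right)}\right) - 8570\right) + w{\left(627 \right)}} = \frac{1}{\left(\left(335389 - 5\right) - 8570\right) + 2 \left(-2 + 627\right)^{2}} = \frac{1}{\left(335384 - 8570\right) + 2 \cdot 625^{2}} = \frac{1}{326814 + 2 \cdot 390625} = \frac{1}{326814 + 781250} = \frac{1}{1108064}$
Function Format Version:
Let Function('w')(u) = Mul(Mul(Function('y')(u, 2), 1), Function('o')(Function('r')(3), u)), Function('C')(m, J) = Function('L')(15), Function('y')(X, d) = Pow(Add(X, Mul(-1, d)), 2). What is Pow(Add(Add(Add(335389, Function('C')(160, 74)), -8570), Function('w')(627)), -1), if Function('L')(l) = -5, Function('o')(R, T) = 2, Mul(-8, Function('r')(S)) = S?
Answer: Rational(1, 1108064) ≈ 9.0248e-7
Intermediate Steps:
Function('r')(S) = Mul(Rational(-1, 8), S)
Function('C')(m, J) = -5
Function('w')(u) = Mul(2, Pow(Add(-2, u), 2)) (Function('w')(u) = Mul(Mul(Pow(Add(u, Mul(-1, 2)), 2), 1), 2) = Mul(Mul(Pow(Add(u, -2), 2), 1), 2) = Mul(Mul(Pow(Add(-2, u), 2), 1), 2) = Mul(Pow(Add(-2, u), 2), 2) = Mul(2, Pow(Add(-2, u), 2)))
Pow(Add(Add(Add(335389, Function('C')(160, 74)), -8570), Function('w')(627)), -1) = Pow(Add(Add(Add(335389, -5), -8570), Mul(2, Pow(Add(-2, 627), 2))), -1) = Pow(Add(Add(335384, -8570), Mul(2, Pow(625, 2))), -1) = Pow(Add(326814, Mul(2, 390625)), -1) = Pow(Add(326814, 781250), -1) = Pow(1108064, -1) = Rational(1, 1108064)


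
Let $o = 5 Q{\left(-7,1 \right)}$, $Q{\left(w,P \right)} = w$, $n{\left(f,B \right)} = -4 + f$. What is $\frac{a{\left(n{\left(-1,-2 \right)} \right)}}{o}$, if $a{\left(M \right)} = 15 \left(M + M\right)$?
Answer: $\frac{30}{7} \approx 4.2857$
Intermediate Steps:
$a{\left(M \right)} = 30 M$ ($a{\left(M \right)} = 15 \cdot 2 M = 30 M$)
$o = -35$ ($o = 5 \left(-7\right) = -35$)
$\frac{a{\left(n{\left(-1,-2 \right)} \right)}}{o} = \frac{30 \left(-4 - 1\right)}{-35} = 30 \left(-5\right) \left(- \frac{1}{35}\right) = \left(-150\right) \left(- \frac{1}{35}\right) = \frac{30}{7}$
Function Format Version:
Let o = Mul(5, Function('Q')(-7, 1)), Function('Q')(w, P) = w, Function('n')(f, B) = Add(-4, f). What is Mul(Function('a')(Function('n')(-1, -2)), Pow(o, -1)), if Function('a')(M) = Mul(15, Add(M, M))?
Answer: Rational(30, 7) ≈ 4.2857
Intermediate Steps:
Function('a')(M) = Mul(30, M) (Function('a')(M) = Mul(15, Mul(2, M)) = Mul(30, M))
o = -35 (o = Mul(5, -7) = -35)
Mul(Function('a')(Function('n')(-1, -2)), Pow(o, -1)) = Mul(Mul(30, Add(-4, -1)), Pow(-35, -1)) = Mul(Mul(30, -5), Rational(-1, 35)) = Mul(-150, Rational(-1, 35)) = Rational(30, 7)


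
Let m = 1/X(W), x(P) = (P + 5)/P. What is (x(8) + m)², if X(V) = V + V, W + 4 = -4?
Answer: 625/256 ≈ 2.4414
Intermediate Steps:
W = -8 (W = -4 - 4 = -8)
X(V) = 2*V
x(P) = (5 + P)/P
m = -1/16 (m = 1/(2*(-8)) = 1/(-16) = -1/16 ≈ -0.062500)
(x(8) + m)² = ((5 + 8)/8 - 1/16)² = ((⅛)*13 - 1/16)² = (13/8 - 1/16)² = (25/16)² = 625/256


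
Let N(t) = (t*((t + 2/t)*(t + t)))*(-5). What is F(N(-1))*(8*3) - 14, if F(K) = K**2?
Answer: 21586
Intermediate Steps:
N(t) = -10*t**2*(t + 2/t) (N(t) = (t*((t + 2/t)*(2*t)))*(-5) = (t*(2*t*(t + 2/t)))*(-5) = (2*t**2*(t + 2/t))*(-5) = -10*t**2*(t + 2/t))
F(N(-1))*(8*3) - 14 = (-10*(-1)*(2 + (-1)**2))**2*(8*3) - 14 = (-10*(-1)*(2 + 1))**2*24 - 14 = (-10*(-1)*3)**2*24 - 14 = 30**2*24 - 14 = 900*24 - 14 = 21600 - 14 = 21586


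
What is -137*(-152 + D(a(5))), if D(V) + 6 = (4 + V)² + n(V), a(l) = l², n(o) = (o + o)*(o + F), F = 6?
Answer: -305921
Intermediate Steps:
n(o) = 2*o*(6 + o) (n(o) = (o + o)*(o + 6) = (2*o)*(6 + o) = 2*o*(6 + o))
D(V) = -6 + (4 + V)² + 2*V*(6 + V) (D(V) = -6 + ((4 + V)² + 2*V*(6 + V)) = -6 + (4 + V)² + 2*V*(6 + V))
-137*(-152 + D(a(5))) = -137*(-152 + (10 + 3*(5²)² + 20*5²)) = -137*(-152 + (10 + 3*25² + 20*25)) = -137*(-152 + (10 + 3*625 + 500)) = -137*(-152 + (10 + 1875 + 500)) = -137*(-152 + 2385) = -137*2233 = -305921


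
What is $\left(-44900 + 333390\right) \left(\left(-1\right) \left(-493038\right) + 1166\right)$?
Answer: $142572911960$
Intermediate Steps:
$\left(-44900 + 333390\right) \left(\left(-1\right) \left(-493038\right) + 1166\right) = 288490 \left(493038 + 1166\right) = 288490 \cdot 494204 = 142572911960$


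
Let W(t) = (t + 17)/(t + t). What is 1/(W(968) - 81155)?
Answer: -1936/157115095 ≈ -1.2322e-5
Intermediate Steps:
W(t) = (17 + t)/(2*t) (W(t) = (17 + t)/((2*t)) = (17 + t)*(1/(2*t)) = (17 + t)/(2*t))
1/(W(968) - 81155) = 1/((1/2)*(17 + 968)/968 - 81155) = 1/((1/2)*(1/968)*985 - 81155) = 1/(985/1936 - 81155) = 1/(-157115095/1936) = -1936/157115095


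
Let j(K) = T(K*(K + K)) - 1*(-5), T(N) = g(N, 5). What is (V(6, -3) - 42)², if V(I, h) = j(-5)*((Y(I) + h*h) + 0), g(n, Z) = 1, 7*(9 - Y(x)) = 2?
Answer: 202500/49 ≈ 4132.7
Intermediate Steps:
Y(x) = 61/7 (Y(x) = 9 - ⅐*2 = 9 - 2/7 = 61/7)
T(N) = 1
j(K) = 6 (j(K) = 1 - 1*(-5) = 1 + 5 = 6)
V(I, h) = 366/7 + 6*h² (V(I, h) = 6*((61/7 + h*h) + 0) = 6*((61/7 + h²) + 0) = 6*(61/7 + h²) = 366/7 + 6*h²)
(V(6, -3) - 42)² = ((366/7 + 6*(-3)²) - 42)² = ((366/7 + 6*9) - 42)² = ((366/7 + 54) - 42)² = (744/7 - 42)² = (450/7)² = 202500/49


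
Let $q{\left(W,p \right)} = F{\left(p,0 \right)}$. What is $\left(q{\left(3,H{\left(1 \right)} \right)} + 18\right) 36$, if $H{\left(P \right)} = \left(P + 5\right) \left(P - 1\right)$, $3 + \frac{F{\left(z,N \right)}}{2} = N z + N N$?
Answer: $432$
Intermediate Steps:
$F{\left(z,N \right)} = -6 + 2 N^{2} + 2 N z$ ($F{\left(z,N \right)} = -6 + 2 \left(N z + N N\right) = -6 + 2 \left(N z + N^{2}\right) = -6 + 2 \left(N^{2} + N z\right) = -6 + \left(2 N^{2} + 2 N z\right) = -6 + 2 N^{2} + 2 N z$)
$H{\left(P \right)} = \left(-1 + P\right) \left(5 + P\right)$ ($H{\left(P \right)} = \left(5 + P\right) \left(-1 + P\right) = \left(-1 + P\right) \left(5 + P\right)$)
$q{\left(W,p \right)} = -6$ ($q{\left(W,p \right)} = -6 + 2 \cdot 0^{2} + 2 \cdot 0 p = -6 + 2 \cdot 0 + 0 = -6 + 0 + 0 = -6$)
$\left(q{\left(3,H{\left(1 \right)} \right)} + 18\right) 36 = \left(-6 + 18\right) 36 = 12 \cdot 36 = 432$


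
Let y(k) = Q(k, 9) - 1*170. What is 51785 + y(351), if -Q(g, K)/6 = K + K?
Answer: 51507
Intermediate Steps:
Q(g, K) = -12*K (Q(g, K) = -6*(K + K) = -12*K)
y(k) = -278 (y(k) = -12*9 - 1*170 = -108 - 170 = -278)
51785 + y(351) = 51785 - 278 = 51507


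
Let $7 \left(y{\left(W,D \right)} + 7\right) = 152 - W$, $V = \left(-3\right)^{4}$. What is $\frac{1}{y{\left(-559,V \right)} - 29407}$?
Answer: $- \frac{7}{205187} \approx -3.4115 \cdot 10^{-5}$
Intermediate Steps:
$V = 81$
$y{\left(W,D \right)} = \frac{103}{7} - \frac{W}{7}$ ($y{\left(W,D \right)} = -7 + \frac{152 - W}{7} = -7 - \left(- \frac{152}{7} + \frac{W}{7}\right) = \frac{103}{7} - \frac{W}{7}$)
$\frac{1}{y{\left(-559,V \right)} - 29407} = \frac{1}{\left(\frac{103}{7} - - \frac{559}{7}\right) - 29407} = \frac{1}{\left(\frac{103}{7} + \frac{559}{7}\right) - 29407} = \frac{1}{\frac{662}{7} - 29407} = \frac{1}{- \frac{205187}{7}} = - \frac{7}{205187}$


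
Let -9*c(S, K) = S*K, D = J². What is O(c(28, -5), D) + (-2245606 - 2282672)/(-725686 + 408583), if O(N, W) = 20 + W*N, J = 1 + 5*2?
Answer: 1823185954/951309 ≈ 1916.5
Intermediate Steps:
J = 11 (J = 1 + 10 = 11)
D = 121 (D = 11² = 121)
c(S, K) = -K*S/9 (c(S, K) = -S*K/9 = -K*S/9)
O(N, W) = 20 + N*W
O(c(28, -5), D) + (-2245606 - 2282672)/(-725686 + 408583) = (20 - ⅑*(-5)*28*121) + (-2245606 - 2282672)/(-725686 + 408583) = (20 + (140/9)*121) - 4528278/(-317103) = (20 + 16940/9) - 4528278*(-1/317103) = 17120/9 + 1509426/105701 = 1823185954/951309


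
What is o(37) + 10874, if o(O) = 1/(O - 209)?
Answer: 1870327/172 ≈ 10874.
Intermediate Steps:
o(O) = 1/(-209 + O)
o(37) + 10874 = 1/(-209 + 37) + 10874 = 1/(-172) + 10874 = -1/172 + 10874 = 1870327/172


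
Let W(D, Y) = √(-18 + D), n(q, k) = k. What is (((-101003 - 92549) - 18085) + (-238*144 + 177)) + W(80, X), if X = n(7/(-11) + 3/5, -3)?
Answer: -245732 + √62 ≈ -2.4572e+5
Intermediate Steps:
X = -3
(((-101003 - 92549) - 18085) + (-238*144 + 177)) + W(80, X) = (((-101003 - 92549) - 18085) + (-238*144 + 177)) + √(-18 + 80) = ((-193552 - 18085) + (-34272 + 177)) + √62 = (-211637 - 34095) + √62 = -245732 + √62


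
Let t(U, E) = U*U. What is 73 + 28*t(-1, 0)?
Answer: 101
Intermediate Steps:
t(U, E) = U²
73 + 28*t(-1, 0) = 73 + 28*(-1)² = 73 + 28*1 = 73 + 28 = 101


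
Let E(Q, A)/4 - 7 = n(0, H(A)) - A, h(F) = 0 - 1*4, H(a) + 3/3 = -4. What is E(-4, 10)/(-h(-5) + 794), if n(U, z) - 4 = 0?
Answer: 2/399 ≈ 0.0050125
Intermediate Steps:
H(a) = -5 (H(a) = -1 - 4 = -5)
h(F) = -4 (h(F) = 0 - 4 = -4)
n(U, z) = 4 (n(U, z) = 4 + 0 = 4)
E(Q, A) = 44 - 4*A (E(Q, A) = 28 + 4*(4 - A) = 28 + (16 - 4*A) = 44 - 4*A)
E(-4, 10)/(-h(-5) + 794) = (44 - 4*10)/(-1*(-4) + 794) = (44 - 40)/(4 + 794) = 4/798 = (1/798)*4 = 2/399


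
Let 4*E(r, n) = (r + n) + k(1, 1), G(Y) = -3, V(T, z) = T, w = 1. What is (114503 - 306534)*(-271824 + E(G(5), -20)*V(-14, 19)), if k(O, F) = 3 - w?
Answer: 104369040531/2 ≈ 5.2185e+10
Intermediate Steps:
k(O, F) = 2 (k(O, F) = 3 - 1*1 = 3 - 1 = 2)
E(r, n) = ½ + n/4 + r/4 (E(r, n) = ((r + n) + 2)/4 = ((n + r) + 2)/4 = (2 + n + r)/4 = ½ + n/4 + r/4)
(114503 - 306534)*(-271824 + E(G(5), -20)*V(-14, 19)) = (114503 - 306534)*(-271824 + (½ + (¼)*(-20) + (¼)*(-3))*(-14)) = -192031*(-271824 + (½ - 5 - ¾)*(-14)) = -192031*(-271824 - 21/4*(-14)) = -192031*(-271824 + 147/2) = -192031*(-543501/2) = 104369040531/2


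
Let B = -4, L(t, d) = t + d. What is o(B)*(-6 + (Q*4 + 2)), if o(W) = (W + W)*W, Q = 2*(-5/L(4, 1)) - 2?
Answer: -640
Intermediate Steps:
L(t, d) = d + t
Q = -4 (Q = 2*(-5/(1 + 4)) - 2 = 2*(-5/5) - 2 = 2*(-5*⅕) - 2 = 2*(-1) - 2 = -2 - 2 = -4)
o(W) = 2*W² (o(W) = (2*W)*W = 2*W²)
o(B)*(-6 + (Q*4 + 2)) = (2*(-4)²)*(-6 + (-4*4 + 2)) = (2*16)*(-6 + (-16 + 2)) = 32*(-6 - 14) = 32*(-20) = -640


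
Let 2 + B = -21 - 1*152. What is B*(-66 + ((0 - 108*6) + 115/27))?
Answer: 3353525/27 ≈ 1.2420e+5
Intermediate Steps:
B = -175 (B = -2 + (-21 - 1*152) = -2 + (-21 - 152) = -2 - 173 = -175)
B*(-66 + ((0 - 108*6) + 115/27)) = -175*(-66 + ((0 - 108*6) + 115/27)) = -175*(-66 + ((0 - 648) + 115*(1/27))) = -175*(-66 + (-648 + 115/27)) = -175*(-66 - 17381/27) = -175*(-19163/27) = 3353525/27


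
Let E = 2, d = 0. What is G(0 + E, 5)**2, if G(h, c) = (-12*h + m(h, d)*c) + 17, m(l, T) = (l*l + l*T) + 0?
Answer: 169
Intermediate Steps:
m(l, T) = l**2 + T*l (m(l, T) = (l**2 + T*l) + 0 = l**2 + T*l)
G(h, c) = 17 - 12*h + c*h**2 (G(h, c) = (-12*h + (h*(0 + h))*c) + 17 = (-12*h + (h*h)*c) + 17 = (-12*h + h**2*c) + 17 = (-12*h + c*h**2) + 17 = 17 - 12*h + c*h**2)
G(0 + E, 5)**2 = (17 - 12*(0 + 2) + 5*(0 + 2)**2)**2 = (17 - 12*2 + 5*2**2)**2 = (17 - 24 + 5*4)**2 = (17 - 24 + 20)**2 = 13**2 = 169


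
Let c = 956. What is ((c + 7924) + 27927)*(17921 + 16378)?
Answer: 1262443293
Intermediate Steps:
((c + 7924) + 27927)*(17921 + 16378) = ((956 + 7924) + 27927)*(17921 + 16378) = (8880 + 27927)*34299 = 36807*34299 = 1262443293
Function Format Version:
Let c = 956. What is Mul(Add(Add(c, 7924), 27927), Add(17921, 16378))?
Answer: 1262443293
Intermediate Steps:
Mul(Add(Add(c, 7924), 27927), Add(17921, 16378)) = Mul(Add(Add(956, 7924), 27927), Add(17921, 16378)) = Mul(Add(8880, 27927), 34299) = Mul(36807, 34299) = 1262443293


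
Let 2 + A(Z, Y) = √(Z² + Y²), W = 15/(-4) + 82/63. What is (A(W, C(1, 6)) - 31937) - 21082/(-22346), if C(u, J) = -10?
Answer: -356843906/11173 + √6731089/252 ≈ -31928.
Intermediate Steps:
W = -617/252 (W = 15*(-¼) + 82*(1/63) = -15/4 + 82/63 = -617/252 ≈ -2.4484)
A(Z, Y) = -2 + √(Y² + Z²) (A(Z, Y) = -2 + √(Z² + Y²) = -2 + √(Y² + Z²))
(A(W, C(1, 6)) - 31937) - 21082/(-22346) = ((-2 + √((-10)² + (-617/252)²)) - 31937) - 21082/(-22346) = ((-2 + √(100 + 380689/63504)) - 31937) - 21082*(-1/22346) = ((-2 + √(6731089/63504)) - 31937) + 10541/11173 = ((-2 + √6731089/252) - 31937) + 10541/11173 = (-31939 + √6731089/252) + 10541/11173 = -356843906/11173 + √6731089/252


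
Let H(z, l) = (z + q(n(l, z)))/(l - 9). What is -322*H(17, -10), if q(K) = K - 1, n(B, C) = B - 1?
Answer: 1610/19 ≈ 84.737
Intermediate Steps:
n(B, C) = -1 + B
q(K) = -1 + K
H(z, l) = (-2 + l + z)/(-9 + l) (H(z, l) = (z + (-1 + (-1 + l)))/(l - 9) = (z + (-2 + l))/(-9 + l) = (-2 + l + z)/(-9 + l))
-322*H(17, -10) = -322*(-2 - 10 + 17)/(-9 - 10) = -322*5/(-19) = -(-322)*5/19 = -322*(-5/19) = 1610/19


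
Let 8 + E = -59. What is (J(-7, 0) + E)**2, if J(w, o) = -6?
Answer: 5329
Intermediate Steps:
E = -67 (E = -8 - 59 = -67)
(J(-7, 0) + E)**2 = (-6 - 67)**2 = (-73)**2 = 5329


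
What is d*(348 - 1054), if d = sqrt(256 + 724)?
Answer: -9884*sqrt(5) ≈ -22101.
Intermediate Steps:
d = 14*sqrt(5) (d = sqrt(980) = 14*sqrt(5) ≈ 31.305)
d*(348 - 1054) = (14*sqrt(5))*(348 - 1054) = (14*sqrt(5))*(-706) = -9884*sqrt(5)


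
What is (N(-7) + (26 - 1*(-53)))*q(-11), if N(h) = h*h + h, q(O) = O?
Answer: -1331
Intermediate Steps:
N(h) = h + h² (N(h) = h² + h = h + h²)
(N(-7) + (26 - 1*(-53)))*q(-11) = (-7*(1 - 7) + (26 - 1*(-53)))*(-11) = (-7*(-6) + (26 + 53))*(-11) = (42 + 79)*(-11) = 121*(-11) = -1331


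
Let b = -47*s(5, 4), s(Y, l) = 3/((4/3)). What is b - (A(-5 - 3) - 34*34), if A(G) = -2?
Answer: 4209/4 ≈ 1052.3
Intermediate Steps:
s(Y, l) = 9/4 (s(Y, l) = 3/((4*(⅓))) = 3/(4/3) = 3*(¾) = 9/4)
b = -423/4 (b = -47*9/4 = -423/4 ≈ -105.75)
b - (A(-5 - 3) - 34*34) = -423/4 - (-2 - 34*34) = -423/4 - (-2 - 1156) = -423/4 - 1*(-1158) = -423/4 + 1158 = 4209/4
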